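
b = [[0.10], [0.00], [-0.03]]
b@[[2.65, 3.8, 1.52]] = [[0.26,0.38,0.15], [0.0,0.0,0.00], [-0.08,-0.11,-0.05]]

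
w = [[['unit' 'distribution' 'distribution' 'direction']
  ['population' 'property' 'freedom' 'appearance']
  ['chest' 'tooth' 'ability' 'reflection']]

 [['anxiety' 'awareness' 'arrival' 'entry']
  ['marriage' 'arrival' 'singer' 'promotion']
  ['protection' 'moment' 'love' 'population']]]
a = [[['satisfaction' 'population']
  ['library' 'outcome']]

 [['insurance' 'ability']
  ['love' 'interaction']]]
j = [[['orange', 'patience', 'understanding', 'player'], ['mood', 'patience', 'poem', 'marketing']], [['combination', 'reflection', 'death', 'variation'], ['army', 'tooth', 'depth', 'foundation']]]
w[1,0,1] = 'awareness'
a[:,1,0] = ['library', 'love']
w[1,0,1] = 'awareness'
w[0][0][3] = 'direction'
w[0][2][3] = 'reflection'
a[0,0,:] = ['satisfaction', 'population']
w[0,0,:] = ['unit', 'distribution', 'distribution', 'direction']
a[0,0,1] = 'population'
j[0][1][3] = 'marketing'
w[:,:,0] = [['unit', 'population', 'chest'], ['anxiety', 'marriage', 'protection']]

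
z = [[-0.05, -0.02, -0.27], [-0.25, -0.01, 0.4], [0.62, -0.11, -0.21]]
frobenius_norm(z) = 0.86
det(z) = -0.02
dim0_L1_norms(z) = [0.92, 0.14, 0.88]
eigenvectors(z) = [[(0.07+0.4j), 0.07-0.40j, 0.16+0.00j],[-0.33-0.52j, (-0.33+0.52j), 0.99+0.00j],[(0.68+0j), (0.68-0j), -0.06+0.00j]]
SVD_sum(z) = [[0.09, -0.01, -0.06], [-0.35, 0.05, 0.24], [0.53, -0.07, -0.35]] + [[-0.14, 0.03, -0.21],[0.11, -0.02, 0.16],[0.10, -0.02, 0.15]] + [[-0.01, -0.04, -0.00], [-0.01, -0.03, -0.00], [-0.00, -0.02, -0.0]]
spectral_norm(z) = 0.78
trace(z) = -0.27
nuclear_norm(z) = 1.19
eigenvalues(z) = [(-0.1+0.44j), (-0.1-0.44j), (-0.07+0j)]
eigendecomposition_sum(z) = [[-0.02+0.19j,(-0-0.03j),-0.13-0.04j], [-0.08-0.27j,(0.03+0.04j),(0.21-0.02j)], [0.31+0.08j,(-0.06-0j),(-0.11+0.21j)]] + [[-0.02-0.19j, -0.00+0.03j, (-0.13+0.04j)], [(-0.08+0.27j), (0.03-0.04j), (0.21+0.02j)], [0.31-0.08j, -0.06+0.00j, (-0.11-0.21j)]] + [[-0.01+0.00j, (-0.01+0j), -0.00+0.00j],[-0.08+0.00j, -0.06+0.00j, -0.02+0.00j],[-0j, -0j, 0.00-0.00j]]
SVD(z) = [[0.14, 0.69, 0.71], [-0.55, -0.55, 0.63], [0.82, -0.48, 0.3]] @ diag([0.7772251348095934, 0.3632898766902954, 0.054236107111034326]) @ [[0.82, -0.11, -0.55], [-0.54, 0.12, -0.83], [-0.16, -0.99, -0.04]]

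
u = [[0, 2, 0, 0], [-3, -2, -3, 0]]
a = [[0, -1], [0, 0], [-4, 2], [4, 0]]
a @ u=[[3, 2, 3, 0], [0, 0, 0, 0], [-6, -12, -6, 0], [0, 8, 0, 0]]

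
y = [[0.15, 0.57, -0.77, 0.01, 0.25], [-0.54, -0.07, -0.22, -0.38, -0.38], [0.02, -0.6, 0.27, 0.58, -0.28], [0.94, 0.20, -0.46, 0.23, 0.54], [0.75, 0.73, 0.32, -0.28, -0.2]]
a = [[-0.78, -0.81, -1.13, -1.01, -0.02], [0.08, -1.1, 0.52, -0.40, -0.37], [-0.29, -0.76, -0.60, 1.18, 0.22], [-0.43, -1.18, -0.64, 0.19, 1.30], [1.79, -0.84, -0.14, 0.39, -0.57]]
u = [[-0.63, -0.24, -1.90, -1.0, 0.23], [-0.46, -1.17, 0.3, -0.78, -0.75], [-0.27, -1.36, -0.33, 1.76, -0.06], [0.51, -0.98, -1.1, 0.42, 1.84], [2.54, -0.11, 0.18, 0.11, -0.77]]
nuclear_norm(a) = 8.29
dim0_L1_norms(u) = [4.41, 3.86, 3.81, 4.07, 3.65]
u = y + a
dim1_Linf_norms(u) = [1.9, 1.17, 1.76, 1.84, 2.54]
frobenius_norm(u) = 5.12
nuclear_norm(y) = 4.46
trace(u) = -2.48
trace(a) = -2.86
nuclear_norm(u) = 10.90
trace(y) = 0.38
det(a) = -8.05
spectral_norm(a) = 2.53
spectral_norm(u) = 3.05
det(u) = -36.04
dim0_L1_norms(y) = [2.4, 2.17, 2.04, 1.48, 1.65]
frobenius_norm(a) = 3.99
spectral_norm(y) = 1.67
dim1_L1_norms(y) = [1.75, 1.59, 1.75, 2.37, 2.28]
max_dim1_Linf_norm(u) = 2.54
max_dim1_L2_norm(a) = 2.1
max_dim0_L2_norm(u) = 2.72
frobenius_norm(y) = 2.30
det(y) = -0.20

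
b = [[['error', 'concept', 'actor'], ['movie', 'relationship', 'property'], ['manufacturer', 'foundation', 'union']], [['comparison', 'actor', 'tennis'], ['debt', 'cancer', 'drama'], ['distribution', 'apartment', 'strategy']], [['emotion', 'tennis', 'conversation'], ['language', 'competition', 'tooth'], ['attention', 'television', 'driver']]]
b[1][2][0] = 'distribution'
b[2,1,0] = 'language'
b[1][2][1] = 'apartment'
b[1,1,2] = 'drama'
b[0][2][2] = 'union'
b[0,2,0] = 'manufacturer'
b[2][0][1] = 'tennis'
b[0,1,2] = 'property'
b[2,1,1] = 'competition'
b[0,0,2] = 'actor'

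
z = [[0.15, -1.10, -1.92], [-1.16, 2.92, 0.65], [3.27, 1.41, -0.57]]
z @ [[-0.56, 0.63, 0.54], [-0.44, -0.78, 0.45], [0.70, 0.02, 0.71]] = [[-0.94, 0.91, -1.78], [-0.18, -3.0, 1.15], [-2.85, 0.95, 2.0]]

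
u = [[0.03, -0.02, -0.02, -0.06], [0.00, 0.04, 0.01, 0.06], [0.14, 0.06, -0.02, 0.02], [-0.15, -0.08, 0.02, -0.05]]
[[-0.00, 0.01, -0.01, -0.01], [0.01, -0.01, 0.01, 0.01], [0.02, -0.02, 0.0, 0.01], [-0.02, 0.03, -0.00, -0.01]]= u@[[0.07, -0.06, -0.01, 0.02], [0.11, -0.14, 0.02, 0.06], [-0.08, 0.03, 0.03, -0.01], [0.06, -0.16, 0.07, 0.08]]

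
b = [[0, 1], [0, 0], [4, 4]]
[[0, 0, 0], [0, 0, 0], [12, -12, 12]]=b @ [[3, -3, 3], [0, 0, 0]]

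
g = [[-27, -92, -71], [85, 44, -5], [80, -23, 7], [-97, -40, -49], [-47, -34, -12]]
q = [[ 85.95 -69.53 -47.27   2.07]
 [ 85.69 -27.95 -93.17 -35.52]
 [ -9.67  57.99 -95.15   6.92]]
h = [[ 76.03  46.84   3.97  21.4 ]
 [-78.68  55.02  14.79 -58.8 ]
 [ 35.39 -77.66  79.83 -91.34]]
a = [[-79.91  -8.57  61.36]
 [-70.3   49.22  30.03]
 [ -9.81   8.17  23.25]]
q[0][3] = 2.07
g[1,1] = 44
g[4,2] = -12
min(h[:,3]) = -91.34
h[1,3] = -58.8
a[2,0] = -9.81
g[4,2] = -12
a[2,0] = -9.81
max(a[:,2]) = 61.36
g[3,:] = [-97, -40, -49]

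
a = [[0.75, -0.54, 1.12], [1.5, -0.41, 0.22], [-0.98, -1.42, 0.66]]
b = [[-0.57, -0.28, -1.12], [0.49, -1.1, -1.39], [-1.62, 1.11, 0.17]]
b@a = [[0.25, 2.01, -1.44], [0.08, 2.16, -0.61], [0.28, 0.18, -1.46]]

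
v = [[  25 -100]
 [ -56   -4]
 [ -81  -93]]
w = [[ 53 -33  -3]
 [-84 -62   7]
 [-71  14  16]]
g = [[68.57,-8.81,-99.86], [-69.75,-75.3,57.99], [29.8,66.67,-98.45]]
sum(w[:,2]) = 20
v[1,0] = -56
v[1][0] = -56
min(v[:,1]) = -100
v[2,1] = -93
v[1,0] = -56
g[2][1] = 66.67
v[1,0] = -56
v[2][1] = -93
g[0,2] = -99.86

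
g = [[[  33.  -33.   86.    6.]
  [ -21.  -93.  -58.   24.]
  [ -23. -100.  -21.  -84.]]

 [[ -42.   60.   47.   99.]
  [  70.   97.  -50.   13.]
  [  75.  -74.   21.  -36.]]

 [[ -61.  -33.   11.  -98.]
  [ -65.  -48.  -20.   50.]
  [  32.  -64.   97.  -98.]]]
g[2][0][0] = -61.0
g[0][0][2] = 86.0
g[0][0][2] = 86.0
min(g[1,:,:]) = -74.0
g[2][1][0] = -65.0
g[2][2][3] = -98.0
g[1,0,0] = -42.0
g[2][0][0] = -61.0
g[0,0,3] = 6.0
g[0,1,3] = 24.0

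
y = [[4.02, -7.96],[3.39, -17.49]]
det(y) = -43.33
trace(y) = -13.47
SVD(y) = [[0.44, 0.90],[0.90, -0.44]] @ diag([19.802203372389364, 2.187908041607608]) @ [[0.24, -0.97], [0.97, 0.24]]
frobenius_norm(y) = 19.92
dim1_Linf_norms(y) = [7.96, 17.49]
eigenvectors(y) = [[0.99, 0.37], [0.17, 0.93]]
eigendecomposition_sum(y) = [[2.87, -1.13],  [0.48, -0.19]] + [[1.15, -6.83],[2.91, -17.3]]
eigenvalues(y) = [2.68, -16.15]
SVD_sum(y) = [[2.11, -8.44], [4.32, -17.26]] + [[1.91, 0.48], [-0.93, -0.23]]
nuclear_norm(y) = 21.99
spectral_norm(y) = 19.80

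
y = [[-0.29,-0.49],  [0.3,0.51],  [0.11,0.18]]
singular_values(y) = [0.85, 0.0]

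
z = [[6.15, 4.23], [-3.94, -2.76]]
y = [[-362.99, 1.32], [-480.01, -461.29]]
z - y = [[369.14, 2.91], [476.07, 458.53]]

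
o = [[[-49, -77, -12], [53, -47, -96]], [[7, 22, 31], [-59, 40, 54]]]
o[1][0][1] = 22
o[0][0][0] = -49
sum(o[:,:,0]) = -48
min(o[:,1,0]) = -59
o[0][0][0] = -49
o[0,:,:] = [[-49, -77, -12], [53, -47, -96]]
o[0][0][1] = -77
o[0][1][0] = 53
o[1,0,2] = 31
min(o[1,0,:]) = 7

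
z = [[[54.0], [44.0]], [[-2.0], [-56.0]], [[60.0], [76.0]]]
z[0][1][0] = 44.0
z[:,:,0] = [[54.0, 44.0], [-2.0, -56.0], [60.0, 76.0]]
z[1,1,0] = -56.0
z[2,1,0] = 76.0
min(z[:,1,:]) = -56.0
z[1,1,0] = -56.0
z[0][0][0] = 54.0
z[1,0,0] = -2.0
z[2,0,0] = 60.0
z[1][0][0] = -2.0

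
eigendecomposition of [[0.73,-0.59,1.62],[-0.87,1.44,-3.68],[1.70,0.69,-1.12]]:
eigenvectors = [[-0.45,0.28,-0.12], [0.89,-0.77,0.91], [-0.05,-0.58,0.39]]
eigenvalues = [2.07, -1.02, -0.0]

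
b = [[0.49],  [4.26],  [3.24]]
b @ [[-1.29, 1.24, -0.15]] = [[-0.63, 0.61, -0.07], [-5.5, 5.28, -0.64], [-4.18, 4.02, -0.49]]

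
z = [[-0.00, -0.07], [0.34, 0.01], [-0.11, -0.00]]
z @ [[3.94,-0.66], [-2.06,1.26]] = [[0.14, -0.09], [1.32, -0.21], [-0.43, 0.07]]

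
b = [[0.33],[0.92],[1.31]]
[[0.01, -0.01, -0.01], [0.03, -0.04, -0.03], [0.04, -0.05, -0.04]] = b @ [[0.03, -0.04, -0.03]]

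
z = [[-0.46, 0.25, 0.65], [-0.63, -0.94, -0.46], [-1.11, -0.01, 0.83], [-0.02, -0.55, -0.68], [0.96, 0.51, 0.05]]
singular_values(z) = [1.84, 1.63, 0.14]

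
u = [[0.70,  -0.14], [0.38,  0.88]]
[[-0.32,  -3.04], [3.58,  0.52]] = u@[[0.33, -3.89],[3.93, 2.27]]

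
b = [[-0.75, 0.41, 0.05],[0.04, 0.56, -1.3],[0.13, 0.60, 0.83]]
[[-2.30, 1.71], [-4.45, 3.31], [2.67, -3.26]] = b @ [[2.93, -2.87], [-0.65, -0.73], [3.23, -2.95]]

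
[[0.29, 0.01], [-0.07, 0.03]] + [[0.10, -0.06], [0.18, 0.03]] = [[0.39, -0.05], [0.11, 0.06]]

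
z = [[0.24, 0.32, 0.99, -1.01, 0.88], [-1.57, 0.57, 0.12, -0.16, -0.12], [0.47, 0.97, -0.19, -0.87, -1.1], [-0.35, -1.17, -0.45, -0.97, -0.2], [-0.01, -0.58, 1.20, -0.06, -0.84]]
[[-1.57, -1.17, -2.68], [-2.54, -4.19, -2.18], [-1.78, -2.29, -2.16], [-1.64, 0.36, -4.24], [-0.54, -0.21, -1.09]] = z @ [[1.23, 1.86, 1.21], [-0.42, -1.69, 0.55], [-0.27, -0.5, -0.19], [1.8, 1.10, 3.28], [0.4, 0.60, 0.4]]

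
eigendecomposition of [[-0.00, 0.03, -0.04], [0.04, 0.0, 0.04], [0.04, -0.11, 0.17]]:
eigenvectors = [[0.48,0.05,-0.23], [-0.67,-0.78,0.21], [-0.56,-0.62,0.95]]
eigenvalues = [0.01, 0.03, 0.14]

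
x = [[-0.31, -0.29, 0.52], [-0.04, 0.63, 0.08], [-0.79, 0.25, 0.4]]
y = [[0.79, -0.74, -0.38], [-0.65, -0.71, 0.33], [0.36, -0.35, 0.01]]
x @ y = [[0.13, 0.25, 0.03], [-0.41, -0.45, 0.22], [-0.64, 0.27, 0.39]]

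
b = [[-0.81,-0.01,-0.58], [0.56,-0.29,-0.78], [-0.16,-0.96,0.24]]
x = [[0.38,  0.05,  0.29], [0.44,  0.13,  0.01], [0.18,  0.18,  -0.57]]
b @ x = [[-0.42, -0.15, 0.10], [-0.06, -0.15, 0.60], [-0.44, -0.09, -0.19]]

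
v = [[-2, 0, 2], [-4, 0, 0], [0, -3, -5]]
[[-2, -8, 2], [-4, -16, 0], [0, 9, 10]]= v @ [[1, 4, 0], [0, -3, -5], [0, 0, 1]]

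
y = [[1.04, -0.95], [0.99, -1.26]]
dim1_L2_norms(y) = [1.41, 1.6]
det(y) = -0.37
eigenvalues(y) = [0.51, -0.73]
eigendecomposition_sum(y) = [[0.73,-0.39],[0.41,-0.22]] + [[0.31, -0.56], [0.58, -1.04]]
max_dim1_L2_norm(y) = 1.6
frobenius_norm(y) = 2.13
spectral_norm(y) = 2.13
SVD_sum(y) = [[0.94, -1.04],[1.07, -1.18]] + [[0.1, 0.09], [-0.08, -0.08]]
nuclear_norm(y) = 2.30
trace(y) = -0.22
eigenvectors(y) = [[0.87, 0.47], [0.49, 0.88]]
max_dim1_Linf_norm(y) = 1.26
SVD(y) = [[-0.66, -0.75], [-0.75, 0.66]] @ diag([2.1263910888444046, 0.17395671094587964]) @ [[-0.67, 0.74],[-0.74, -0.67]]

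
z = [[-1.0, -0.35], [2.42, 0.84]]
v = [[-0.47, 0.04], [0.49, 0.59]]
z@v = [[0.30, -0.25], [-0.73, 0.59]]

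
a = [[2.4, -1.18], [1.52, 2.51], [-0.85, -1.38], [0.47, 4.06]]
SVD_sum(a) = [[-0.14, -0.61], [0.61, 2.71], [-0.34, -1.5], [0.9, 3.96]] + [[2.54, -0.57], [0.91, -0.20], [-0.51, 0.12], [-0.43, 0.1]]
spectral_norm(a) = 5.20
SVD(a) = [[0.12, 0.91], [-0.54, 0.33], [0.3, -0.18], [-0.78, -0.15]] @ diag([5.196055897253351, 2.8452246154950007]) @ [[-0.22, -0.98], [0.98, -0.22]]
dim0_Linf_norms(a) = [2.4, 4.06]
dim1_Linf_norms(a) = [2.4, 2.51, 1.38, 4.06]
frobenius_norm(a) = 5.92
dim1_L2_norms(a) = [2.67, 2.93, 1.62, 4.09]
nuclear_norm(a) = 8.04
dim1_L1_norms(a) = [3.58, 4.03, 2.23, 4.53]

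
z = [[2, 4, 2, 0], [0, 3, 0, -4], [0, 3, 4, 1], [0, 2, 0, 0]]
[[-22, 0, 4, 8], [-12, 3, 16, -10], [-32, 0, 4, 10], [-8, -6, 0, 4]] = z @ [[2, 3, 0, 0], [-4, -3, 0, 2], [-5, 3, 2, 0], [0, -3, -4, 4]]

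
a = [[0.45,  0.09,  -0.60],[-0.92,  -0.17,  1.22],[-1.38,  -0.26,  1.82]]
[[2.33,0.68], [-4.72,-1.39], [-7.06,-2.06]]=a @ [[1.40, -1.18],[2.87, -0.53],[-2.41, -2.1]]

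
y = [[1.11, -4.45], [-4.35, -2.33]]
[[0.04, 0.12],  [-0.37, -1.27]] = y @[[0.08, 0.27], [0.01, 0.04]]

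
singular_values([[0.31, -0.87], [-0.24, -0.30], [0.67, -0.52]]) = [1.21, 0.51]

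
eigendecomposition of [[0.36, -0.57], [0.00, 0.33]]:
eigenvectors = [[1.00, 1.0],[0.00, 0.05]]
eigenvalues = [0.36, 0.33]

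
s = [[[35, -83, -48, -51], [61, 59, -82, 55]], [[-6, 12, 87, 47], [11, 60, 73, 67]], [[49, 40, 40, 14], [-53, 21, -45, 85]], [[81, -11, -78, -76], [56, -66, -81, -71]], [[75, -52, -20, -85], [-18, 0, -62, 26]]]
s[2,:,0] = [49, -53]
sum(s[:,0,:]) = -30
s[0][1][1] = 59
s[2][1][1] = 21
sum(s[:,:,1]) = -20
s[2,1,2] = -45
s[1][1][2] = 73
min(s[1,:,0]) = -6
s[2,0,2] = 40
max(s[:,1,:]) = 85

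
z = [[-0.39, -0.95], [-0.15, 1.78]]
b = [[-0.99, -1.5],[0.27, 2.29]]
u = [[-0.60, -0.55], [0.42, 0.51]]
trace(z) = 1.39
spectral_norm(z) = 2.02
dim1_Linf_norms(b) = [1.5, 2.29]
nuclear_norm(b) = 3.50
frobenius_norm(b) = 2.92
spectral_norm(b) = 2.85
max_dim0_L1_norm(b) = 3.79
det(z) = -0.84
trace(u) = -0.09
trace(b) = 1.30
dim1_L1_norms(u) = [1.15, 0.93]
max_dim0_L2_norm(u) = 0.75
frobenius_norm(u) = 1.05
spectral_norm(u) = 1.05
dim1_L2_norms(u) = [0.81, 0.66]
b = u + z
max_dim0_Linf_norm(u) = 0.6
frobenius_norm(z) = 2.06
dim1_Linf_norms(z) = [0.95, 1.78]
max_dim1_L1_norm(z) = 1.93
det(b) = -1.86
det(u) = -0.07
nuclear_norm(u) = 1.12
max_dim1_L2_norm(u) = 0.81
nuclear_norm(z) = 2.43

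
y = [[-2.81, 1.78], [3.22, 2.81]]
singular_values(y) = [4.48, 3.04]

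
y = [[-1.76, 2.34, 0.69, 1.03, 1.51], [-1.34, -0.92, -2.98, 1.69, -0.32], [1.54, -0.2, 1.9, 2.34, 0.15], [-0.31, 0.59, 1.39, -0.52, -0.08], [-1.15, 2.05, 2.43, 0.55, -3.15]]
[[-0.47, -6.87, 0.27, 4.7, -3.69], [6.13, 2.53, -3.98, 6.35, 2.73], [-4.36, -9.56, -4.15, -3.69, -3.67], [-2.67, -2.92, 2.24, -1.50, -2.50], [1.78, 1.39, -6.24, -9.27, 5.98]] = y @ [[0.55, 2.38, -1.87, -2.26, 2.51], [1.9, 2.73, -2.14, -1.16, 3.28], [-2.63, -3.72, 1.46, -0.83, -2.94], [0.17, -2.22, -2.04, 0.33, -0.36], [-1.53, -2.79, 2.04, 2.43, -3.01]]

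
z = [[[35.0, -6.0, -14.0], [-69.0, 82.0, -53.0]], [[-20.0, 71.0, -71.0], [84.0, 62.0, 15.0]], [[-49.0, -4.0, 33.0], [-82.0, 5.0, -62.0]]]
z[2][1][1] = 5.0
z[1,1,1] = 62.0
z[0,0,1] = -6.0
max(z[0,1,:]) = 82.0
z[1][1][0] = 84.0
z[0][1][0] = -69.0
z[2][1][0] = -82.0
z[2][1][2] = -62.0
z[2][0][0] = -49.0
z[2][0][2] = 33.0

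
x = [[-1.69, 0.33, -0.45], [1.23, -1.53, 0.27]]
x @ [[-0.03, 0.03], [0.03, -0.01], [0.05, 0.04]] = [[0.04, -0.07],[-0.07, 0.06]]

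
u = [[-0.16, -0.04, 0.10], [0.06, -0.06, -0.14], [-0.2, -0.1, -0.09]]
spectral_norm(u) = 0.28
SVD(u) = [[-0.6,0.44,-0.66], [0.15,-0.75,-0.64], [-0.78,-0.49,0.39]] @ diag([0.2785548151773962, 0.2087855593512406, 0.03026227268194293]) @ [[0.94, 0.34, -0.04], [-0.09, 0.36, 0.93], [-0.33, 0.87, -0.37]]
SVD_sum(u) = [[-0.16, -0.06, 0.01],[0.04, 0.01, -0.00],[-0.21, -0.07, 0.01]] + [[-0.01, 0.03, 0.09], [0.01, -0.06, -0.15], [0.01, -0.04, -0.09]] + [[0.01, -0.02, 0.01], [0.01, -0.02, 0.01], [-0.00, 0.01, -0.0]]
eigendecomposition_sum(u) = [[(-0.2+0.06j),-0.10+0.02j,0.05+0.06j], [(0.28-0.08j),0.15-0.03j,-0.07-0.09j], [(-0.06-0.15j),-0.02-0.08j,-0.05+0.04j]] + [[-0.20-0.06j,(-0.1-0.02j),0.05-0.06j],[0.28+0.08j,0.15+0.03j,(-0.07+0.09j)],[(-0.06+0.15j),(-0.02+0.08j),-0.05-0.04j]] + [[0.24-0.00j, (0.17-0j), (-0+0j)],  [(-0.5+0j), (-0.35+0j), 0.01-0.00j],  [-0.09+0.00j, -0.06+0.00j, -0j]]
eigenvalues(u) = [(-0.1+0.08j), (-0.1-0.08j), (-0.11+0j)]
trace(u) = -0.31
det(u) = -0.00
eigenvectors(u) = [[(0.53+0.01j), (0.53-0.01j), (-0.43+0j)], [(-0.74+0j), -0.74-0.00j, 0.89+0.00j], [(0.02+0.41j), 0.02-0.41j, (0.16+0j)]]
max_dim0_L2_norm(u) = 0.26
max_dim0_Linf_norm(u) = 0.2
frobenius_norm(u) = 0.35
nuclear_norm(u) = 0.52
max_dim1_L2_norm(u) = 0.24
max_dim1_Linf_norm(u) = 0.2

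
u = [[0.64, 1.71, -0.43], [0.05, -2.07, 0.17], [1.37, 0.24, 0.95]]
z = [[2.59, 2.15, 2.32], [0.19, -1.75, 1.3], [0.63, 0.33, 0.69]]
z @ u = [[4.94,0.54,1.46],[1.82,4.26,0.86],[1.36,0.56,0.44]]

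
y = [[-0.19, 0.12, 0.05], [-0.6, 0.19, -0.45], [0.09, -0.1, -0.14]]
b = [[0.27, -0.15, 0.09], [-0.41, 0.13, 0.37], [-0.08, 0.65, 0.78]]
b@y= [[0.05, -0.01, 0.07], [0.03, -0.06, -0.13], [-0.30, 0.04, -0.41]]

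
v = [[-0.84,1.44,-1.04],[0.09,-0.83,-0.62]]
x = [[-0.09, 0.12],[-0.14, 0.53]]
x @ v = [[0.09, -0.23, 0.02], [0.17, -0.64, -0.18]]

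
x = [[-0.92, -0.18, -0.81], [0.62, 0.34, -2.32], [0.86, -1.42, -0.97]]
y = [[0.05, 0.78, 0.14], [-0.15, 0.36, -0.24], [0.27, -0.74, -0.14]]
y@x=[[0.56, 0.06, -1.99],  [0.15, 0.49, -0.48],  [-0.83, -0.1, 1.63]]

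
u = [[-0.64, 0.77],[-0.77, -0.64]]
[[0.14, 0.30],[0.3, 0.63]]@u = [[-0.32, -0.08],[-0.68, -0.17]]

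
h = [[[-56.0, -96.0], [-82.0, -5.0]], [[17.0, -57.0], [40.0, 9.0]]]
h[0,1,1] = -5.0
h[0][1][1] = -5.0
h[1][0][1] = -57.0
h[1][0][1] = -57.0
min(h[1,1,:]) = 9.0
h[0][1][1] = -5.0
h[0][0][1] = -96.0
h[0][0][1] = -96.0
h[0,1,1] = -5.0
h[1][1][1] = 9.0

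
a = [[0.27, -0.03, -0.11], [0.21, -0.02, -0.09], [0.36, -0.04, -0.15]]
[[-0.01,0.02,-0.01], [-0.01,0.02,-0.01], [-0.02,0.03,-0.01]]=a @ [[-0.07, 0.12, -0.01],[-0.09, -0.15, -0.05],[-0.03, 0.13, 0.07]]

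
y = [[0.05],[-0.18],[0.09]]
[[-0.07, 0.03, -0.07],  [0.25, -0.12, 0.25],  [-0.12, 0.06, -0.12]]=y@[[-1.38,  0.69,  -1.38]]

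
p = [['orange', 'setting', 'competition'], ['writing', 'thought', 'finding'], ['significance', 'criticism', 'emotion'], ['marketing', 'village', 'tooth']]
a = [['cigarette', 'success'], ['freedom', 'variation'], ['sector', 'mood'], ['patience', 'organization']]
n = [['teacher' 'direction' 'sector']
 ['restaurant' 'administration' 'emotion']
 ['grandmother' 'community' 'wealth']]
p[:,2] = ['competition', 'finding', 'emotion', 'tooth']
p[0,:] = ['orange', 'setting', 'competition']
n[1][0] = 'restaurant'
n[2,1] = 'community'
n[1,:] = ['restaurant', 'administration', 'emotion']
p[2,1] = 'criticism'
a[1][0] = 'freedom'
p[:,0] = ['orange', 'writing', 'significance', 'marketing']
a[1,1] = 'variation'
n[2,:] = ['grandmother', 'community', 'wealth']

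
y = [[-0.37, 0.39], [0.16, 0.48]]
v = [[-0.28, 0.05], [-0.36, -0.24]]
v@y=[[0.11,-0.09],  [0.09,-0.26]]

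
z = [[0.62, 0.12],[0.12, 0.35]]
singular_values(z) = [0.67, 0.3]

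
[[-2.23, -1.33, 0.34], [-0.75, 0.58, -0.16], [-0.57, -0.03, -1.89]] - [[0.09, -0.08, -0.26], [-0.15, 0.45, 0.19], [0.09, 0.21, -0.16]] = [[-2.32, -1.25, 0.60], [-0.60, 0.13, -0.35], [-0.66, -0.24, -1.73]]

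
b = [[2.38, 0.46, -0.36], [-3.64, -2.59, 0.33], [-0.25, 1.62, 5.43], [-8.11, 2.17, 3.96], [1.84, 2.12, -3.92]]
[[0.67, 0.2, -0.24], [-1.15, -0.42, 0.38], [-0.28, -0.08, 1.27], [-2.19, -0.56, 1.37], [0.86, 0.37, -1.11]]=b @ [[0.26, 0.07, -0.06],[0.07, 0.06, -0.03],[-0.06, -0.03, 0.24]]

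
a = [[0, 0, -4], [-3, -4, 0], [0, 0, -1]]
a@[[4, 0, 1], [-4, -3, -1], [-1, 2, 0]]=[[4, -8, 0], [4, 12, 1], [1, -2, 0]]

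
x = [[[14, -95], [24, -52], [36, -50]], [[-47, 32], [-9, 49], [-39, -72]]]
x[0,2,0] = 36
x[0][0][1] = -95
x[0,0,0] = 14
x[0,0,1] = -95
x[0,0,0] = 14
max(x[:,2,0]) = 36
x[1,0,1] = 32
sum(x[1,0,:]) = -15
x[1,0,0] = -47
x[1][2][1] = -72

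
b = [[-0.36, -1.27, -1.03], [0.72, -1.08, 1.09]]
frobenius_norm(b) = 2.38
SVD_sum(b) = [[-0.11, 0.13, -0.18], [0.76, -0.88, 1.21]] + [[-0.25, -1.40, -0.85],  [-0.04, -0.2, -0.12]]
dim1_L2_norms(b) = [1.67, 1.69]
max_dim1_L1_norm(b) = 2.89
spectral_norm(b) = 1.70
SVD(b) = [[-0.14, 0.99], [0.99, 0.14]] @ diag([1.6954038882774807, 1.673889379742162]) @ [[0.45, -0.52, 0.72], [-0.15, -0.84, -0.52]]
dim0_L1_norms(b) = [1.08, 2.35, 2.12]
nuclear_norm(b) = 3.37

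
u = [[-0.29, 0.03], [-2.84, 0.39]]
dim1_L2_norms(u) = [0.29, 2.87]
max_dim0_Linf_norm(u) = 2.84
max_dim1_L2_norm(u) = 2.87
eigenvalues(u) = [-0.12, 0.22]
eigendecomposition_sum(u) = [[-0.18,0.01], [-1.01,0.06]] + [[-0.11, 0.02], [-1.83, 0.33]]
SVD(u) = [[-0.1, -0.99], [-0.99, 0.1]] @ diag([2.8814243431161266, 0.009682711283624171]) @ [[0.99,-0.14], [0.14,0.99]]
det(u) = -0.03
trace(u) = 0.10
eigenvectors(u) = [[-0.18,-0.06], [-0.98,-1.0]]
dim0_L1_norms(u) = [3.13, 0.42]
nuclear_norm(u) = 2.89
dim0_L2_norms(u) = [2.85, 0.39]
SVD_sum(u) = [[-0.29, 0.04], [-2.84, 0.39]] + [[-0.0, -0.01], [0.00, 0.0]]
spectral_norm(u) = 2.88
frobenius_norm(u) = 2.88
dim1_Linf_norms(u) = [0.29, 2.84]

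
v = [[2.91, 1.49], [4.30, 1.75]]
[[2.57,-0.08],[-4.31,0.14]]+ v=[[5.48,1.41], [-0.01,1.89]]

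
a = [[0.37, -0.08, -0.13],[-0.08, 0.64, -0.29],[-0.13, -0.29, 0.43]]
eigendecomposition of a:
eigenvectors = [[-0.54, -0.84, -0.02],[-0.48, 0.32, -0.82],[-0.7, 0.43, 0.58]]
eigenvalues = [0.13, 0.47, 0.84]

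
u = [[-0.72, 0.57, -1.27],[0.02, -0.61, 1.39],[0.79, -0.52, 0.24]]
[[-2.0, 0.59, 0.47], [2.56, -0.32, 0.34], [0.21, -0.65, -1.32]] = u @ [[-0.49, -0.41, -1.08],[-0.38, 0.65, 1.28],[1.68, 0.06, 0.82]]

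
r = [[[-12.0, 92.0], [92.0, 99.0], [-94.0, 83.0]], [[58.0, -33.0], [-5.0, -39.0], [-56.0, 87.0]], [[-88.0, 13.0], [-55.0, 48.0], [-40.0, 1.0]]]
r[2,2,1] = 1.0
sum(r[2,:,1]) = 62.0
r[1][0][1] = -33.0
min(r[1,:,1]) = -39.0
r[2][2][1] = 1.0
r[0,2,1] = 83.0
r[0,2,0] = -94.0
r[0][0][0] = -12.0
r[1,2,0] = -56.0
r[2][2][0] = -40.0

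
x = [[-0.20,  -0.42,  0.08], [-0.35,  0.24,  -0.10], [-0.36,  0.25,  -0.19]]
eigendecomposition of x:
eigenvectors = [[-0.43, 0.67, -0.08], [0.69, 0.45, 0.20], [0.58, 0.58, 0.98]]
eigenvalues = [0.37, -0.41, -0.11]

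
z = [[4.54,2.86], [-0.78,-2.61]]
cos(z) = [[-0.47, 0.08], [-0.02, -0.66]]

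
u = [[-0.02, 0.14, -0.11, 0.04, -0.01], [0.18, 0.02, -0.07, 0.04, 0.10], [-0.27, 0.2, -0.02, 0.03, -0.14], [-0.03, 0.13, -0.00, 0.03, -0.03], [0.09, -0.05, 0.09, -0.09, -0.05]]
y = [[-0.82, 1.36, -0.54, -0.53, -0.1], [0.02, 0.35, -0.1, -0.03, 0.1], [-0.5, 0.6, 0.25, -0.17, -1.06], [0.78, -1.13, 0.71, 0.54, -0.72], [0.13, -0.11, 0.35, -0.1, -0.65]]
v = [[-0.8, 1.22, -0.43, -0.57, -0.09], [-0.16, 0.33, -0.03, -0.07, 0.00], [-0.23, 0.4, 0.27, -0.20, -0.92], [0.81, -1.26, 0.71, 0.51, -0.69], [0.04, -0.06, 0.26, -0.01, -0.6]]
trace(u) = -0.04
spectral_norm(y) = 2.52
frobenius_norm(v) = 2.81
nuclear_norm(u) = 0.85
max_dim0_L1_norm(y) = 3.55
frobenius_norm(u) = 0.52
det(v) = -0.00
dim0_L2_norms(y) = [1.24, 1.9, 1.0, 0.78, 1.44]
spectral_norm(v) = 2.46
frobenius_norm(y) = 2.98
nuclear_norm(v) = 3.93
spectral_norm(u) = 0.43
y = v + u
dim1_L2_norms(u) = [0.18, 0.22, 0.37, 0.14, 0.17]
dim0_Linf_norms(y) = [0.82, 1.36, 0.71, 0.54, 1.06]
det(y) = 0.02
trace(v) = -0.29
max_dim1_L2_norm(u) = 0.37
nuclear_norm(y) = 4.59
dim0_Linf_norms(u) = [0.27, 0.2, 0.11, 0.09, 0.14]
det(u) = -0.00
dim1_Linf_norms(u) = [0.14, 0.18, 0.27, 0.13, 0.09]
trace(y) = -0.33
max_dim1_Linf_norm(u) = 0.27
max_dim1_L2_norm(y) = 1.79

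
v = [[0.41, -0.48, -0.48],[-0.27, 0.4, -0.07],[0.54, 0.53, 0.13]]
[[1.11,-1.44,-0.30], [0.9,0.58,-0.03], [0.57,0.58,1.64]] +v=[[1.52,-1.92,-0.78], [0.63,0.98,-0.10], [1.11,1.11,1.77]]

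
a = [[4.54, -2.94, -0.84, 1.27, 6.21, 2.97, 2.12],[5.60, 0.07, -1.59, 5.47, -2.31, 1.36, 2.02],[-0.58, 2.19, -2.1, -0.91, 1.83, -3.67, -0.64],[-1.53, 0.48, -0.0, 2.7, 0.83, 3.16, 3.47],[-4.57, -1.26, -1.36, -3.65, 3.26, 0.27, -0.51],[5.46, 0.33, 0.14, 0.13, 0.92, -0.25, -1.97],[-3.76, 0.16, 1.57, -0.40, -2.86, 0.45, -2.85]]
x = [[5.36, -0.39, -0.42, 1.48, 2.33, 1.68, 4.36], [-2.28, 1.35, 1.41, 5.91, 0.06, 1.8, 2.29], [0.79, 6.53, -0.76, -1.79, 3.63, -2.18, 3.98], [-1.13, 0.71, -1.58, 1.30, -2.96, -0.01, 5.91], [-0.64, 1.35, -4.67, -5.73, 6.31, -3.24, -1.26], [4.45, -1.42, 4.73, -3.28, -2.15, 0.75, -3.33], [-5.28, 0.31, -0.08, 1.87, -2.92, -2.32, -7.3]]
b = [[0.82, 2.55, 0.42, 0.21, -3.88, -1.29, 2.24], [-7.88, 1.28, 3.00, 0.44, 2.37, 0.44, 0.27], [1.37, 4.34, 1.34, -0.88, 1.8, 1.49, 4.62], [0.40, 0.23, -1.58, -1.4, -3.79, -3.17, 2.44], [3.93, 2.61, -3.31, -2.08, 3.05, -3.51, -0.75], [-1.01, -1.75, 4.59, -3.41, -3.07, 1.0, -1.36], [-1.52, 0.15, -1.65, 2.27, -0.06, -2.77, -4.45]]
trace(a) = 5.37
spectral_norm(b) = 10.96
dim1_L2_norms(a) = [9.14, 8.66, 5.25, 5.71, 6.97, 5.89, 5.77]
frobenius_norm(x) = 22.81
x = b + a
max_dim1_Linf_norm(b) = 7.88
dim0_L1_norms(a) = [26.04, 7.43, 7.6, 14.53, 18.22, 12.13, 13.58]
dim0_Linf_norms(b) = [7.88, 4.34, 4.59, 3.41, 3.88, 3.51, 4.62]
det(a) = -15514.58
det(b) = 3558.95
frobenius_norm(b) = 18.43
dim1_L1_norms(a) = [20.89, 18.42, 11.92, 12.17, 14.88, 9.2, 12.05]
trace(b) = 1.64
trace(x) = 7.01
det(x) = -23514.07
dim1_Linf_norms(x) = [5.36, 5.91, 6.53, 5.91, 6.31, 4.73, 7.3]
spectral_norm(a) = 12.82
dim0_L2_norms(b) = [9.14, 6.08, 6.94, 4.91, 7.55, 5.93, 7.39]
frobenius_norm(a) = 18.31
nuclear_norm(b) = 42.25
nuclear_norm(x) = 49.88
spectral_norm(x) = 13.80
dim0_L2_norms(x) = [9.16, 7.0, 7.03, 9.44, 8.96, 5.22, 11.87]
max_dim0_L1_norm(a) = 26.04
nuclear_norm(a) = 39.10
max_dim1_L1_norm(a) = 20.89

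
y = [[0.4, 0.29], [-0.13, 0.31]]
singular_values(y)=[0.5, 0.32]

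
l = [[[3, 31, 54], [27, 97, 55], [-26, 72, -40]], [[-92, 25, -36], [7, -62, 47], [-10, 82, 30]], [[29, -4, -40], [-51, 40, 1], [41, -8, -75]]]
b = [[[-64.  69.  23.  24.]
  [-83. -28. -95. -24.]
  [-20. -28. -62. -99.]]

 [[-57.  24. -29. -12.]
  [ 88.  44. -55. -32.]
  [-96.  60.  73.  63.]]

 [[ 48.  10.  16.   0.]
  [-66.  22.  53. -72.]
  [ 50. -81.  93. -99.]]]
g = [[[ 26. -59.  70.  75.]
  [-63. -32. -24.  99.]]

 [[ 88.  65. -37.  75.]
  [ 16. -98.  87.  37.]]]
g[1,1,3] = 37.0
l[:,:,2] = [[54, 55, -40], [-36, 47, 30], [-40, 1, -75]]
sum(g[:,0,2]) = 33.0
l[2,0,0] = 29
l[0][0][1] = 31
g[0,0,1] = -59.0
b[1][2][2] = 73.0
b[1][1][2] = -55.0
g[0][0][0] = 26.0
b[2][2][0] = 50.0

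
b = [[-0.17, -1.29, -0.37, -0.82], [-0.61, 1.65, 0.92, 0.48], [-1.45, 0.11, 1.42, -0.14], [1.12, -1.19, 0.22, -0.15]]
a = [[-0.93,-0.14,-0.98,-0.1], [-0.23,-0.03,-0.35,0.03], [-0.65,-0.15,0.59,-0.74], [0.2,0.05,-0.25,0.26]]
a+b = [[-1.10, -1.43, -1.35, -0.92],[-0.84, 1.62, 0.57, 0.51],[-2.1, -0.04, 2.01, -0.88],[1.32, -1.14, -0.03, 0.11]]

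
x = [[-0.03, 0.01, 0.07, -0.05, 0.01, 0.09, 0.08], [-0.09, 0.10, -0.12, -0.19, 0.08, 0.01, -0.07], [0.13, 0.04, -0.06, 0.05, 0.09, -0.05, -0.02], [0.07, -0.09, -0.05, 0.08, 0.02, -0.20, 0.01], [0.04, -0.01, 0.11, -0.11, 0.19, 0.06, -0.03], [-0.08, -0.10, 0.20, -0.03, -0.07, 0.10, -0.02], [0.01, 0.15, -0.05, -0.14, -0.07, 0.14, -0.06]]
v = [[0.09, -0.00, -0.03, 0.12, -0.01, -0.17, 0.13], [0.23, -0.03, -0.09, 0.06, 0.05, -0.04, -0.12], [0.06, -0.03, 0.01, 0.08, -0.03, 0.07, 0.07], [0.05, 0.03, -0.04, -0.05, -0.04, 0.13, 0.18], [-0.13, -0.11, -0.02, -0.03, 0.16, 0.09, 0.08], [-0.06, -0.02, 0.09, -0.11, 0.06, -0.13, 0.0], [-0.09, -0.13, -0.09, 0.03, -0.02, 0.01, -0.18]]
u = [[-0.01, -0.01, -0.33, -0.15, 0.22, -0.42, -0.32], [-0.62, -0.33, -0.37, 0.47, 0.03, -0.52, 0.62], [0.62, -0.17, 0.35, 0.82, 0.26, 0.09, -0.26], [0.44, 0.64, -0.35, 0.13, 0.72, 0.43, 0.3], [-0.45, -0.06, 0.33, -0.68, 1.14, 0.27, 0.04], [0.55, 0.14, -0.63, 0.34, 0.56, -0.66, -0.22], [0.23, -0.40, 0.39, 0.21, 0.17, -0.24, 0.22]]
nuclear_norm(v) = 1.52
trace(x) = 0.32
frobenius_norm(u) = 3.03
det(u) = 0.01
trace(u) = 0.84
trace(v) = -0.13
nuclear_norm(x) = 1.37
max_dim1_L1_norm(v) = 0.62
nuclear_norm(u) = 6.97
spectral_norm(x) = 0.42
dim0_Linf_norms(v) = [0.23, 0.13, 0.09, 0.12, 0.16, 0.17, 0.18]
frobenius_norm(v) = 0.64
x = v @ u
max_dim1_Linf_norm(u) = 1.14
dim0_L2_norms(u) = [1.23, 0.85, 1.07, 1.25, 1.51, 1.1, 0.86]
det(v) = -0.00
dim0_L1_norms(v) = [0.71, 0.35, 0.37, 0.48, 0.37, 0.64, 0.76]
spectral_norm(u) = 1.62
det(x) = 0.00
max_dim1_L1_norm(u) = 3.1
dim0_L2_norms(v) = [0.31, 0.18, 0.17, 0.2, 0.19, 0.28, 0.33]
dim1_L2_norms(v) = [0.26, 0.29, 0.15, 0.24, 0.27, 0.21, 0.26]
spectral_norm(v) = 0.37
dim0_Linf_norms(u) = [0.62, 0.64, 0.63, 0.82, 1.14, 0.66, 0.62]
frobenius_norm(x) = 0.64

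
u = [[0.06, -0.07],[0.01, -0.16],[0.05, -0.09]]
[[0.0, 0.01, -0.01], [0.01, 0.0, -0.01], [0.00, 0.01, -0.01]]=u @ [[-0.05, 0.08, -0.08], [-0.08, -0.02, 0.03]]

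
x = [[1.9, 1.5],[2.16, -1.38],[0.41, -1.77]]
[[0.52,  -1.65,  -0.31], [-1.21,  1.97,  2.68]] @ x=[[-2.70, 3.61], [3.06, -9.28]]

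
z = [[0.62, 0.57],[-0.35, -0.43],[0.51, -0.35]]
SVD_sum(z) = [[0.65, 0.53], [-0.42, -0.34], [0.14, 0.11]] + [[-0.03, 0.04], [0.07, -0.09], [0.37, -0.46]]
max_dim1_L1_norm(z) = 1.19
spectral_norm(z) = 1.02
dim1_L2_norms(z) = [0.84, 0.55, 0.62]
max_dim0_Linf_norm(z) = 0.62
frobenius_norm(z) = 1.18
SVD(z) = [[-0.83, 0.08],[0.53, -0.19],[-0.17, -0.98]] @ diag([1.0158478374759286, 0.6060966681111847]) @ [[-0.78, -0.63],[-0.63, 0.78]]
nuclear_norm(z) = 1.62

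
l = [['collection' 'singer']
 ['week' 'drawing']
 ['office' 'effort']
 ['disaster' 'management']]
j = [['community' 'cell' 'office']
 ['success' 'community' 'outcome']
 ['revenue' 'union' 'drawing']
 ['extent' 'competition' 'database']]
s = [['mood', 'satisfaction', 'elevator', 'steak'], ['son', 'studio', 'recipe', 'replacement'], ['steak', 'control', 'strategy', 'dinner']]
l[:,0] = ['collection', 'week', 'office', 'disaster']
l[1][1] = 'drawing'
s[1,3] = 'replacement'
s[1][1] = 'studio'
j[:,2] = ['office', 'outcome', 'drawing', 'database']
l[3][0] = 'disaster'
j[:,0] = ['community', 'success', 'revenue', 'extent']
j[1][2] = 'outcome'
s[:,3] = ['steak', 'replacement', 'dinner']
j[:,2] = ['office', 'outcome', 'drawing', 'database']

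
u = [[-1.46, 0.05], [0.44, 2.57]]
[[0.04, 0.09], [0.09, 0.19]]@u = [[-0.02, 0.23], [-0.05, 0.49]]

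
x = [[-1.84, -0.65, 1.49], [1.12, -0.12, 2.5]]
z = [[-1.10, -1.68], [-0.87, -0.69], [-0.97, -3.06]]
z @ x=[[0.14, 0.92, -5.84], [0.83, 0.65, -3.02], [-1.64, 1.00, -9.10]]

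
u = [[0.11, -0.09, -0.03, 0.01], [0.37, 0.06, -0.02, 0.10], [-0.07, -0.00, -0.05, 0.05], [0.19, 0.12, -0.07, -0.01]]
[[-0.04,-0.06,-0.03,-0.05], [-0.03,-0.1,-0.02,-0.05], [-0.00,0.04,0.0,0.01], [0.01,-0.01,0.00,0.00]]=u @ [[-0.1, -0.35, -0.08, -0.17],[0.27, 0.33, 0.19, 0.34],[0.12, -0.24, 0.07, 0.08],[-0.06, 0.09, -0.04, -0.05]]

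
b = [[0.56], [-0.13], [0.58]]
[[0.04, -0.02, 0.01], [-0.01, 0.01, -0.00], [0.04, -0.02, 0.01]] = b @ [[0.07, -0.04, 0.02]]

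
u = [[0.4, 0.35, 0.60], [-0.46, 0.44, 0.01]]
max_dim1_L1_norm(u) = 1.35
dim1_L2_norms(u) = [0.8, 0.64]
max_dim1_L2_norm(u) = 0.8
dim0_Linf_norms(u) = [0.46, 0.44, 0.6]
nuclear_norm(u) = 1.44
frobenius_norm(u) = 1.02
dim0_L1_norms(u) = [0.86, 0.79, 0.61]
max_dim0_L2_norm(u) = 0.61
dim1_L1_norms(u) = [1.35, 0.91]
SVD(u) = [[-1.00, 0.10], [0.10, 1.00]] @ diag([0.803059130374049, 0.6347409181098036]) @ [[-0.55, -0.38, -0.74], [-0.66, 0.74, 0.11]]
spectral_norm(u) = 0.80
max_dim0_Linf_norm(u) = 0.6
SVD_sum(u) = [[0.44, 0.3, 0.59],[-0.04, -0.03, -0.06]] + [[-0.04, 0.05, 0.01], [-0.42, 0.47, 0.07]]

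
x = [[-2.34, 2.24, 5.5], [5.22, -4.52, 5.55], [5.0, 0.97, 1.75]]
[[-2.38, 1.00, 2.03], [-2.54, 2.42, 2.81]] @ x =[[20.94, -7.88, -3.99], [32.63, -13.90, 4.38]]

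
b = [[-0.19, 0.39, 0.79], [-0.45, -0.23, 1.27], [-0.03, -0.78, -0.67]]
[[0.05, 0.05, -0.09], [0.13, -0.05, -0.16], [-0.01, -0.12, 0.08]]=b@[[-0.14, 0.03, -0.09], [-0.03, 0.15, 0.03], [0.05, -0.00, -0.15]]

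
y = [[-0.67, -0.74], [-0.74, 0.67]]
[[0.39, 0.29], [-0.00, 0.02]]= y@[[-0.26, -0.21], [-0.29, -0.2]]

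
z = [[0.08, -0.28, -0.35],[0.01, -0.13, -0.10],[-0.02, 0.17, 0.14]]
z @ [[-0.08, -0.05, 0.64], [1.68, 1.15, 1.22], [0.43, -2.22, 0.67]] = [[-0.63, 0.45, -0.52],[-0.26, 0.07, -0.22],[0.35, -0.11, 0.29]]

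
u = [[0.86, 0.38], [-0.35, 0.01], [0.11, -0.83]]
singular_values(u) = [1.04, 0.79]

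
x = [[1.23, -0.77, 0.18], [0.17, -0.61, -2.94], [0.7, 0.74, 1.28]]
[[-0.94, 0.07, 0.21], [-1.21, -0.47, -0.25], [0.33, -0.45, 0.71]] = x @ [[-0.53,-0.42,0.48], [0.44,-0.69,0.49], [0.29,0.28,0.01]]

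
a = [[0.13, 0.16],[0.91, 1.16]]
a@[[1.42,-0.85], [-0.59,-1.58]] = [[0.09, -0.36], [0.61, -2.61]]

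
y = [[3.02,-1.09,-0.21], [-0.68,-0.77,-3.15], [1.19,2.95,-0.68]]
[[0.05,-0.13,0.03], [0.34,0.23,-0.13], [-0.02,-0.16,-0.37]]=y@ [[0.0, -0.06, -0.02], [-0.03, -0.04, -0.10], [-0.10, -0.05, 0.07]]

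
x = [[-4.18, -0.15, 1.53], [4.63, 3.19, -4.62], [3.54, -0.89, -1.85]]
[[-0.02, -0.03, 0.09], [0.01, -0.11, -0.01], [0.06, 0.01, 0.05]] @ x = [[0.26, -0.17, -0.06], [-0.59, -0.34, 0.54], [-0.03, -0.02, -0.05]]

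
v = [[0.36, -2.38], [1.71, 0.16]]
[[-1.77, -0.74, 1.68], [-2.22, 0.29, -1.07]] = v@ [[-1.35, 0.14, -0.55], [0.54, 0.33, -0.79]]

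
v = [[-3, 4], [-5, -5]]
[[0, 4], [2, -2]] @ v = [[-20, -20], [4, 18]]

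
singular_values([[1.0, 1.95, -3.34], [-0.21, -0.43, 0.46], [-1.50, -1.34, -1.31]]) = [4.05, 2.4, 0.05]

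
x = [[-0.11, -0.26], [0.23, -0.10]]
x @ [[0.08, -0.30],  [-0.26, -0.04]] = [[0.06, 0.04], [0.04, -0.06]]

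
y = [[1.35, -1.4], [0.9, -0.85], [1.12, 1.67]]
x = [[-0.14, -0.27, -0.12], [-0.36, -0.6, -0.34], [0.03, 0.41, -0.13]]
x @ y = [[-0.57, 0.23], [-1.41, 0.45], [0.26, -0.61]]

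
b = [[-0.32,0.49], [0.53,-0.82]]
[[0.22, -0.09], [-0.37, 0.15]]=b@[[0.3,0.27], [0.64,-0.01]]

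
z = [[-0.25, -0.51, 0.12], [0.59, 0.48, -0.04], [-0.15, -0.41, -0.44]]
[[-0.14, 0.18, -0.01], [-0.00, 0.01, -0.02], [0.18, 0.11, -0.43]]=z@ [[-0.27, 0.49, -0.23], [0.28, -0.57, 0.31], [-0.57, 0.11, 0.76]]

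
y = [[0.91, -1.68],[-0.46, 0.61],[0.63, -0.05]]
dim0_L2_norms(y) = [1.2, 1.79]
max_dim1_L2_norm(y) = 1.91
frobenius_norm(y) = 2.15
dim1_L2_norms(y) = [1.91, 0.76, 0.63]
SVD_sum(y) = [[1.02, -1.61], [-0.41, 0.64], [0.2, -0.32]] + [[-0.11,  -0.07], [-0.05,  -0.03], [0.43,  0.27]]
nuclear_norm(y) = 2.61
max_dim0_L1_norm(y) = 2.34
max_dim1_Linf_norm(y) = 1.68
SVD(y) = [[-0.91, -0.24], [0.36, -0.12], [-0.18, 0.96]] @ diag([2.0874161127876314, 0.5256367301421904]) @ [[-0.53, 0.85], [0.85, 0.53]]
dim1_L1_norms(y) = [2.59, 1.07, 0.68]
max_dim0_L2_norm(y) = 1.79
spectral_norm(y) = 2.09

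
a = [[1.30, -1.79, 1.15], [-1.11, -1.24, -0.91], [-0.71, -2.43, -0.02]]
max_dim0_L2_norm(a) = 3.26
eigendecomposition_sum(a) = [[-0.1, -0.28, -0.06], [-0.64, -1.85, -0.4], [-0.68, -1.99, -0.43]] + [[1.27, -1.81, 1.5],[-0.46, 0.65, -0.54],[0.1, -0.15, 0.12]] + [[0.13, 0.30, -0.29], [-0.02, -0.04, 0.04], [-0.13, -0.29, 0.29]]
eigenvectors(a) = [[-0.1,  -0.94,  -0.71], [-0.68,  0.34,  0.09], [-0.73,  -0.08,  0.7]]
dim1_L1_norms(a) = [4.24, 3.26, 3.16]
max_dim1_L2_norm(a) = 2.53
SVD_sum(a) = [[-0.14, -1.76, 0.14], [-0.1, -1.24, 0.1], [-0.19, -2.45, 0.19]] + [[1.38, -0.02, 1.08], [-1.12, 0.02, -0.87], [-0.43, 0.01, -0.33]] + [[0.06,-0.01,-0.07], [0.1,-0.02,-0.13], [-0.09,0.02,0.12]]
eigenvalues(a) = [-2.38, 2.04, 0.38]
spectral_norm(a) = 3.28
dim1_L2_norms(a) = [2.49, 1.9, 2.53]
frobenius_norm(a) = 4.03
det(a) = -1.87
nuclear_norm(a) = 5.85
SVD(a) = [[-0.54, 0.76, -0.37],[-0.38, -0.61, -0.69],[-0.75, -0.23, 0.62]] @ diag([3.282853234346252, 2.320872419044955, 0.2454095683928309]) @ [[0.08, 0.99, -0.08],[0.79, -0.01, 0.62],[-0.61, 0.11, 0.78]]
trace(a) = 0.04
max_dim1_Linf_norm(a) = 2.43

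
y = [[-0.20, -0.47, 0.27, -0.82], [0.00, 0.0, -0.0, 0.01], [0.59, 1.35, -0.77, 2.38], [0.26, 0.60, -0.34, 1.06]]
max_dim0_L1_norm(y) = 4.27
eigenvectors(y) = [[0.28,0.33,-0.9,0.04], [-0.02,0.04,0.08,-0.72], [-0.87,-0.87,-0.42,-0.67], [-0.41,-0.35,0.04,0.18]]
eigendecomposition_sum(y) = [[-0.12, -0.28, 0.15, -0.52],[0.01, 0.02, -0.01, 0.04],[0.37, 0.86, -0.47, 1.61],[0.17, 0.40, -0.22, 0.75]] + [[-0.08, -0.19, 0.12, -0.3], [-0.01, -0.02, 0.01, -0.03], [0.22, 0.49, -0.3, 0.77], [0.09, 0.20, -0.12, 0.31]] + [[0.0, -0.00, 0.00, -0.0], [-0.00, 0.00, -0.0, 0.00], [0.0, -0.0, 0.00, -0.00], [-0.0, 0.0, -0.0, 0.00]] + [[-0.0, 0.00, 0.0, -0.0],  [0.00, -0.00, -0.00, 0.0],  [0.00, -0.0, -0.0, 0.00],  [-0.0, 0.0, 0.0, -0.00]]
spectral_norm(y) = 3.33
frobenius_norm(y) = 3.33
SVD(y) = [[-0.30, 0.71, 0.6, 0.19], [0.00, 0.62, -0.55, -0.56], [0.87, 0.1, 0.4, -0.27], [0.39, 0.31, -0.42, 0.76]] @ diag([3.331802777083034, 0.00823030662491396, 0.00437683883388934, 0.0018330183999790662]) @ [[0.20,0.47,-0.27,0.82], [0.12,-0.61,0.6,0.51], [0.97,0.02,0.04,-0.24], [-0.07,0.64,0.76,-0.1]]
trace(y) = 0.09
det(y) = 0.00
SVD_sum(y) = [[-0.2, -0.47, 0.27, -0.82],  [0.0, 0.0, -0.00, 0.01],  [0.59, 1.35, -0.77, 2.38],  [0.26, 0.60, -0.34, 1.06]] + [[0.00,-0.00,0.0,0.00], [0.0,-0.0,0.0,0.00], [0.0,-0.0,0.0,0.00], [0.0,-0.00,0.0,0.00]] + [[0.0, 0.00, 0.0, -0.00], [-0.0, -0.00, -0.00, 0.0], [0.0, 0.0, 0.00, -0.00], [-0.0, -0.00, -0.00, 0.00]] + [[-0.00, 0.0, 0.00, -0.0],[0.0, -0.00, -0.00, 0.00],[0.00, -0.0, -0.0, 0.0],[-0.00, 0.0, 0.00, -0.0]]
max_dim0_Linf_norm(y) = 2.38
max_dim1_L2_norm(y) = 2.9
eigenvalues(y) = [0.18, -0.09, 0.01, -0.0]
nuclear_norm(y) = 3.35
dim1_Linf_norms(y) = [0.82, 0.01, 2.38, 1.06]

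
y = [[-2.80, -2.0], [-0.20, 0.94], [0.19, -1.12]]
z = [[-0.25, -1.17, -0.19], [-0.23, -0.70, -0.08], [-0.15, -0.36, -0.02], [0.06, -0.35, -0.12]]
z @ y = [[0.90,-0.39], [0.77,-0.11], [0.49,-0.02], [-0.12,-0.31]]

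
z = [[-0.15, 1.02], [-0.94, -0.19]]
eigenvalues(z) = [(-0.17+0.98j), (-0.17-0.98j)]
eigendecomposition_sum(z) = [[-0.07+0.49j, (0.51+0.09j)], [-0.47-0.08j, -0.10+0.49j]] + [[(-0.07-0.49j), 0.51-0.09j], [-0.47+0.08j, (-0.1-0.49j)]]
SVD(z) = [[-0.95,0.31], [0.31,0.95]] @ diag([1.0393569712189126, 0.9499142521189208]) @ [[-0.15, -0.99], [-0.99, 0.15]]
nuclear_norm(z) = 1.99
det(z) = 0.99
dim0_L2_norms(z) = [0.95, 1.04]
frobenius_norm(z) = 1.41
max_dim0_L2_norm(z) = 1.04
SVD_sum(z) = [[0.14, 0.98], [-0.05, -0.32]] + [[-0.29, 0.04], [-0.89, 0.13]]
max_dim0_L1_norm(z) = 1.21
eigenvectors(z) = [[0.72+0.00j, 0.72-0.00j], [-0.01+0.69j, (-0.01-0.69j)]]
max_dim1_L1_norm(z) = 1.17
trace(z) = -0.34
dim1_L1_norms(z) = [1.17, 1.13]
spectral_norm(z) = 1.04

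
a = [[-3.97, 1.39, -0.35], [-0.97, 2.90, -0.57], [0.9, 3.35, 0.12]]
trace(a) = -0.95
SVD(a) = [[-0.68,0.66,0.32], [-0.59,-0.23,-0.77], [-0.44,-0.72,0.54]] @ diag([5.049441615422624, 3.726126153391087, 0.3966399645183302]) @ [[0.57, -0.82, 0.10], [-0.82, -0.58, -0.05], [-0.10, 0.06, 0.99]]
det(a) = -7.46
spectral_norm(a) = 5.05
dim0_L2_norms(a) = [4.18, 4.64, 0.68]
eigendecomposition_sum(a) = [[-3.87-0.00j, 0.93+0.00j, -0.22-0.00j], [-0.46-0.00j, 0.11+0.00j, (-0.03-0j)], [1.32+0.00j, -0.32-0.00j, 0.07+0.00j]] + [[-0.05+0.05j,  0.23-0.16j,  (-0.07+0.08j)], [-0.26+0.58j,  (1.4-2.23j),  -0.27+0.94j], [-0.21+1.66j,  (1.83-6.68j),  (0.02+2.58j)]] + [[(-0.05-0.05j), (0.23+0.16j), -0.07-0.08j], [(-0.26-0.58j), (1.4+2.23j), -0.27-0.94j], [(-0.21-1.66j), (1.83+6.68j), 0.02-2.58j]]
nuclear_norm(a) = 9.17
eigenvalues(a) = [(-3.69+0j), (1.37+0.39j), (1.37-0.39j)]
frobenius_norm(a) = 6.29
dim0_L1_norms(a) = [5.84, 7.64, 1.04]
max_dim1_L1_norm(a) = 5.71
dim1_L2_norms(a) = [4.22, 3.11, 3.47]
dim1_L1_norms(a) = [5.71, 4.44, 4.37]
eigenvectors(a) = [[0.94+0.00j, (0.03+0.02j), 0.03-0.02j], [0.11+0.00j, (0.34+0.1j), (0.34-0.1j)], [(-0.32+0j), 0.93+0.00j, 0.93-0.00j]]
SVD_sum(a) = [[-1.95, 2.80, -0.35],  [-1.69, 2.43, -0.31],  [-1.26, 1.8, -0.23]] + [[-2.00, -1.41, -0.12], [0.69, 0.49, 0.04], [2.18, 1.54, 0.13]] + [[-0.01, 0.01, 0.13], [0.03, -0.02, -0.31], [-0.02, 0.01, 0.21]]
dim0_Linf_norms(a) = [3.97, 3.35, 0.57]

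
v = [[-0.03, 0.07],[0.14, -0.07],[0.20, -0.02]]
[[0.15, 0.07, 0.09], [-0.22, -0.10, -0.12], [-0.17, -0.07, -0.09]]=v @ [[-0.64, -0.28, -0.35], [1.92, 0.84, 1.07]]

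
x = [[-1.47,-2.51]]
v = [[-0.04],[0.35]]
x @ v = [[-0.82]]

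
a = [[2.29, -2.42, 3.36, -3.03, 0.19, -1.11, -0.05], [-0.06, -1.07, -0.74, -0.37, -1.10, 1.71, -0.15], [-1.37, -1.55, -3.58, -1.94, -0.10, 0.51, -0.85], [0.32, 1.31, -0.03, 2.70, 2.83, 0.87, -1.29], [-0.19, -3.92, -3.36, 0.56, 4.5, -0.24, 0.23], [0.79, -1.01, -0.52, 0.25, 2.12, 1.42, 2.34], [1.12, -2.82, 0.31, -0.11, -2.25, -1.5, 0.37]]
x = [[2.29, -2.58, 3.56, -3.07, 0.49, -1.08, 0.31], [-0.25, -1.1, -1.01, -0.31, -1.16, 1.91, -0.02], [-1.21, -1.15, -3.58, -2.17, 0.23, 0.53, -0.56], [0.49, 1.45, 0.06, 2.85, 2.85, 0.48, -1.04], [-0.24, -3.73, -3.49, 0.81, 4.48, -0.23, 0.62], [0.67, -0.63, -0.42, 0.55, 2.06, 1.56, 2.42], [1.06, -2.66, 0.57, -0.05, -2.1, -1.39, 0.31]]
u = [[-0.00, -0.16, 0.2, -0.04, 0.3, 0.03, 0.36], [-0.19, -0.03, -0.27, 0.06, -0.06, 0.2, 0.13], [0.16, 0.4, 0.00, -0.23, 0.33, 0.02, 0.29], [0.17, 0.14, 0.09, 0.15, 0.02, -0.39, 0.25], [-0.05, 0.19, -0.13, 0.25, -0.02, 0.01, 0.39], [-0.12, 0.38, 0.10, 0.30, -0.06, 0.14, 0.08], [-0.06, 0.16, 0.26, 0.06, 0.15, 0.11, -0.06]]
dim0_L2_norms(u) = [0.33, 0.64, 0.46, 0.49, 0.48, 0.47, 0.67]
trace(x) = 6.81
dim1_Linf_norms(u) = [0.36, 0.27, 0.4, 0.39, 0.39, 0.38, 0.26]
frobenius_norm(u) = 1.37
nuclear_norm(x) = 28.51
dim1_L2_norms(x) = [5.96, 2.72, 4.58, 4.46, 6.88, 3.72, 3.87]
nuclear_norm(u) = 3.05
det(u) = 0.00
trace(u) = 0.18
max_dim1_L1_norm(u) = 1.43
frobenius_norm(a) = 12.58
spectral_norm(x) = 7.97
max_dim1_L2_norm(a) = 6.88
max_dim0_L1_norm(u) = 1.56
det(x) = 2596.31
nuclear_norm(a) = 28.30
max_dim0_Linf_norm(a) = 4.5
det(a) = 2068.83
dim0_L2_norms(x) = [2.94, 5.72, 6.26, 4.83, 6.2, 3.12, 2.8]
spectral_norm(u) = 0.86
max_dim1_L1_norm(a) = 13.0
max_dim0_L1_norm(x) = 13.37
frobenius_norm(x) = 12.64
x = u + a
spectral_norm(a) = 7.95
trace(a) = 6.63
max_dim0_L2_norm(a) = 6.25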